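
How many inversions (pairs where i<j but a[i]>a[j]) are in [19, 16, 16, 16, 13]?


For each element, count the later elements that are smaller than it:
  19 (index 0): smaller elements after it = [16, 16, 16, 13] -> 4
  16 (index 1): smaller elements after it = [13] -> 1
  16 (index 2): smaller elements after it = [13] -> 1
  16 (index 3): smaller elements after it = [13] -> 1
Total inversions = 4 + 1 + 1 + 1 = 7
Final answer: 7


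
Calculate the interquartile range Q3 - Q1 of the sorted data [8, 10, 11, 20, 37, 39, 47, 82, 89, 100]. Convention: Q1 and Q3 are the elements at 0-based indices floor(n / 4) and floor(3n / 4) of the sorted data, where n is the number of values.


The data has n = 10 elements.
Q1 index = floor(10 / 4) = floor(2.5) = 2; Q3 index = floor(3 * 10 / 4) = floor(7.5) = 7
Q1 = element at index 2 = 11
Q3 = element at index 7 = 82
IQR = 82 - 11 = 71
Final answer: 71


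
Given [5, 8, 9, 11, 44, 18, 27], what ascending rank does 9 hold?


Sort ascending: [5, 8, 9, 11, 18, 27, 44]
Find 9 in the sorted list.
9 is at position 3 (1-indexed).
Final answer: 3


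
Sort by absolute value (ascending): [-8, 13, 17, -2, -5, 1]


Compute absolute values:
  |-8| = 8
  |13| = 13
  |17| = 17
  |-2| = 2
  |-5| = 5
  |1| = 1
Absolute values in increasing order: 1 < 2 < 5 < 8 < 13 < 17
Listing the original numbers in that order gives the answer.
Final answer: [1, -2, -5, -8, 13, 17]


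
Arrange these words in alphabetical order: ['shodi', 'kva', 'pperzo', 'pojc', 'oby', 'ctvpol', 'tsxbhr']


Compare strings character by character (the first differing letter decides):
  'ctvpol' < 'kva' since 'c' < 'k' at position 1
  'kva' < 'oby' since 'k' < 'o' at position 1
  'oby' < 'pojc' since 'o' < 'p' at position 1
  'pojc' < 'pperzo' since 'o' < 'p' at position 2
  'pperzo' < 'shodi' since 'p' < 's' at position 1
  'shodi' < 'tsxbhr' since 's' < 't' at position 1
Chaining these comparisons gives the alphabetical order.
Final answer: ['ctvpol', 'kva', 'oby', 'pojc', 'pperzo', 'shodi', 'tsxbhr']


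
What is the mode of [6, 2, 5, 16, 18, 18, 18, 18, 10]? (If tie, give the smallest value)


Count the frequency of each value:
  2 appears 1 time(s)
  5 appears 1 time(s)
  6 appears 1 time(s)
  10 appears 1 time(s)
  16 appears 1 time(s)
  18 appears 4 time(s)
Maximum frequency is 4.
Only 18 reaches that frequency, so it is the mode.
Final answer: 18


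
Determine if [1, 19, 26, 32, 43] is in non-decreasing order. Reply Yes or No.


Check consecutive pairs:
  1 <= 19? True
  19 <= 26? True
  26 <= 32? True
  32 <= 43? True
Every consecutive pair is in order, so the list is non-decreasing.
Final answer: Yes


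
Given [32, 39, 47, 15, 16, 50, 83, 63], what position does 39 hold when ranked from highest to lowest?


Sort descending: [83, 63, 50, 47, 39, 32, 16, 15]
Find 39 in the sorted list.
39 is at position 5.
Final answer: 5


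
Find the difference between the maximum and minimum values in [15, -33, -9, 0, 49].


Maximum value: 49
Minimum value: -33
Range = 49 - (-33) = 82
Final answer: 82


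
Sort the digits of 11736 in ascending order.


The number 11736 has digits: 1, 1, 7, 3, 6
Sorted: 1, 1, 3, 6, 7
Joining the sorted digits gives the result.
Final answer: 11367


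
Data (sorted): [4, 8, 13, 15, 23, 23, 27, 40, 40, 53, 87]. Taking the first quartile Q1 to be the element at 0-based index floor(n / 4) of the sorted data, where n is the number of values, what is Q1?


The list has n = 11 elements.
Q1 index = floor(11 / 4) = floor(2.75) = 2
Counting from index 0 in the sorted data, the element at index 2 is 13.
Final answer: 13


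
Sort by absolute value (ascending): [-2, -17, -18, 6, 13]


Compute absolute values:
  |-2| = 2
  |-17| = 17
  |-18| = 18
  |6| = 6
  |13| = 13
Absolute values in increasing order: 2 < 6 < 13 < 17 < 18
Listing the original numbers in that order gives the answer.
Final answer: [-2, 6, 13, -17, -18]


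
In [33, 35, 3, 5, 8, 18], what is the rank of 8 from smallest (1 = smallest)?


Sort ascending: [3, 5, 8, 18, 33, 35]
Find 8 in the sorted list.
8 is at position 3 (1-indexed).
Final answer: 3


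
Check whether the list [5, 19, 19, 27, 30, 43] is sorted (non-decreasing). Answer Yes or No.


Check consecutive pairs:
  5 <= 19? True
  19 <= 19? True
  19 <= 27? True
  27 <= 30? True
  30 <= 43? True
Every consecutive pair is in order, so the list is non-decreasing.
Final answer: Yes


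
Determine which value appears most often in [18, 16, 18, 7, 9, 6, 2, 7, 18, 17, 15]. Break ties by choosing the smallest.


Count the frequency of each value:
  2 appears 1 time(s)
  6 appears 1 time(s)
  7 appears 2 time(s)
  9 appears 1 time(s)
  15 appears 1 time(s)
  16 appears 1 time(s)
  17 appears 1 time(s)
  18 appears 3 time(s)
Maximum frequency is 3.
Only 18 reaches that frequency, so it is the mode.
Final answer: 18


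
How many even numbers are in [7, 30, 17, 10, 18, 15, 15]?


Check each element:
  7 is odd
  30 is even
  17 is odd
  10 is even
  18 is even
  15 is odd
  15 is odd
Evens: [30, 10, 18]
Count of evens = 3
Final answer: 3


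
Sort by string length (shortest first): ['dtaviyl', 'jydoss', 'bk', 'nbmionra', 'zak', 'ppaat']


Compute lengths:
  'dtaviyl' has length 7
  'jydoss' has length 6
  'bk' has length 2
  'nbmionra' has length 8
  'zak' has length 3
  'ppaat' has length 5
Lengths in increasing order: 2 < 3 < 5 < 6 < 7 < 8
Listing the words in that order gives the answer.
Final answer: ['bk', 'zak', 'ppaat', 'jydoss', 'dtaviyl', 'nbmionra']


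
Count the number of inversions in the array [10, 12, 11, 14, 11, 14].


For each element, count the later elements that are smaller than it:
  10 (index 0): smaller elements after it = [] -> 0
  12 (index 1): smaller elements after it = [11, 11] -> 2
  11 (index 2): smaller elements after it = [] -> 0
  14 (index 3): smaller elements after it = [11] -> 1
  11 (index 4): smaller elements after it = [] -> 0
Total inversions = 0 + 2 + 0 + 1 + 0 = 3
Final answer: 3


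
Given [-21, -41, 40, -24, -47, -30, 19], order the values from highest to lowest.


Original list: [-21, -41, 40, -24, -47, -30, 19]
Repeatedly take the largest remaining element:
  Remaining [-21, -41, 40, -24, -47, -30, 19] -> largest is 40
  Remaining [-21, -41, -24, -47, -30, 19] -> largest is 19
  Remaining [-21, -41, -24, -47, -30] -> largest is -21
  Remaining [-41, -24, -47, -30] -> largest is -24
  Remaining [-41, -47, -30] -> largest is -30
  Remaining [-41, -47] -> largest is -41
  Remaining [-47] -> largest is -47
Collecting the picks in order gives the descending list.
Final answer: [40, 19, -21, -24, -30, -41, -47]


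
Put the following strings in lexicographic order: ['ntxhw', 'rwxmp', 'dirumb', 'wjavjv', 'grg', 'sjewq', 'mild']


Compare strings character by character (the first differing letter decides):
  'dirumb' < 'grg' since 'd' < 'g' at position 1
  'grg' < 'mild' since 'g' < 'm' at position 1
  'mild' < 'ntxhw' since 'm' < 'n' at position 1
  'ntxhw' < 'rwxmp' since 'n' < 'r' at position 1
  'rwxmp' < 'sjewq' since 'r' < 's' at position 1
  'sjewq' < 'wjavjv' since 's' < 'w' at position 1
Chaining these comparisons gives the alphabetical order.
Final answer: ['dirumb', 'grg', 'mild', 'ntxhw', 'rwxmp', 'sjewq', 'wjavjv']


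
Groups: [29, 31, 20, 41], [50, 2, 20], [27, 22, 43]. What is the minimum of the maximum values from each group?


Find max of each group:
  Group 1: [29, 31, 20, 41] -> max = 41
  Group 2: [50, 2, 20] -> max = 50
  Group 3: [27, 22, 43] -> max = 43
Maxes: [41, 50, 43]
Minimum of maxes = 41
Final answer: 41


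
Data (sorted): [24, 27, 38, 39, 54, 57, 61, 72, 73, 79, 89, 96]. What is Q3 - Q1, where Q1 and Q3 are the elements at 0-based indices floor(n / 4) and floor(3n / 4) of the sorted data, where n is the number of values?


The data has n = 12 elements.
Q1 index = floor(12 / 4) = floor(3) = 3; Q3 index = floor(3 * 12 / 4) = floor(9) = 9
Q1 = element at index 3 = 39
Q3 = element at index 9 = 79
IQR = 79 - 39 = 40
Final answer: 40


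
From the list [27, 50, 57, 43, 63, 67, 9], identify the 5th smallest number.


Sort ascending: [9, 27, 43, 50, 57, 63, 67]
The 5th element (1-indexed) is at index 4.
Value = 57
Final answer: 57


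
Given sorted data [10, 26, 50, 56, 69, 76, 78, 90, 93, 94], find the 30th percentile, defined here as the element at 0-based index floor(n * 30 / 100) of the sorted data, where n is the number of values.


The dataset has n = 10 elements.
Index = floor(10 * 30 / 100) = floor(300 / 100) = floor(3) = 3
Counting from index 0 in the sorted data, the element at index 3 is 56.
Final answer: 56


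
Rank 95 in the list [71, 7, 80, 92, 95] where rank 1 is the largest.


Sort descending: [95, 92, 80, 71, 7]
Find 95 in the sorted list.
95 is at position 1.
Final answer: 1


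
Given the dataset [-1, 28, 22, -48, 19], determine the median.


First, sort the list: [-48, -1, 19, 22, 28]
The list has 5 elements (odd count).
The middle index is 2 (0-based), and the element there is 19.
Final answer: 19


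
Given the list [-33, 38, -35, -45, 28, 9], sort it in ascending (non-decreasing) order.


Original list: [-33, 38, -35, -45, 28, 9]
Repeatedly take the smallest remaining element:
  Remaining [-33, 38, -35, -45, 28, 9] -> smallest is -45
  Remaining [-33, 38, -35, 28, 9] -> smallest is -35
  Remaining [-33, 38, 28, 9] -> smallest is -33
  Remaining [38, 28, 9] -> smallest is 9
  Remaining [38, 28] -> smallest is 28
  Remaining [38] -> smallest is 38
Collecting the picks in order gives the sorted list.
Final answer: [-45, -35, -33, 9, 28, 38]


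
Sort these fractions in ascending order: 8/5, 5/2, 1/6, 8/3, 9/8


Convert to decimal for comparison:
  8/5 = 1.6
  5/2 = 2.5
  1/6 = 0.1667
  8/3 = 2.6667
  9/8 = 1.125
Decimals in increasing order: 0.1667 < 1.125 < 1.6 < 2.5 < 2.6667
Writing each back as its fraction gives the sorted order.
Final answer: 1/6, 9/8, 8/5, 5/2, 8/3


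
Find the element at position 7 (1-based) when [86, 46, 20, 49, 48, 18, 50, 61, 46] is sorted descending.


Sort descending: [86, 61, 50, 49, 48, 46, 46, 20, 18]
The 7th element (1-indexed) is at index 6.
Value = 46
Final answer: 46


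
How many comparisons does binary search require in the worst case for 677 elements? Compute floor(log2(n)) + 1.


Binary search halves the search space each step.
Maximum comparisons = floor(log2(677)) + 1
log2(677) = 9.403
floor(log2(677)) = 9, so 9 + 1 = 10
Final answer: 10


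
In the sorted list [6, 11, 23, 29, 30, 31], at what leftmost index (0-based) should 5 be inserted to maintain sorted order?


List is sorted: [6, 11, 23, 29, 30, 31]
We need the leftmost position where 5 can be inserted, i.e. the first index whose element is >= 5 (or the end of the list if none is).
Binary search with low=0, high=6 (0-based indices):
  low=0, high=6, mid=3: a[3]=29 >= 5, so high = 3
  low=0, high=3, mid=1: a[1]=11 >= 5, so high = 1
  low=0, high=1, mid=0: a[0]=6 >= 5, so high = 0
Now low = high = 0, so the insertion index is 0.
Final answer: 0


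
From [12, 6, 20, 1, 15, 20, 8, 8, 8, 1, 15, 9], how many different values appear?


List all unique values:
Distinct values: [1, 6, 8, 9, 12, 15, 20]
Count = 7
Final answer: 7


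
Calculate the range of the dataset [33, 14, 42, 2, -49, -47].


Maximum value: 42
Minimum value: -49
Range = 42 - (-49) = 91
Final answer: 91


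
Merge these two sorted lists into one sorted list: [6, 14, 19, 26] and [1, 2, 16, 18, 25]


List A: [6, 14, 19, 26]
List B: [1, 2, 16, 18, 25]
Repeatedly compare the front elements and take the smaller:
  6 vs 1 -> take 1
  6 vs 2 -> take 2
  6 vs 16 -> take 6
  14 vs 16 -> take 14
  19 vs 16 -> take 16
  19 vs 18 -> take 18
  19 vs 25 -> take 19
  26 vs 25 -> take 25
  B is exhausted; append the rest of A: [26]
Final answer: [1, 2, 6, 14, 16, 18, 19, 25, 26]


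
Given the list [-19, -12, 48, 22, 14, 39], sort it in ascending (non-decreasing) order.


Original list: [-19, -12, 48, 22, 14, 39]
Repeatedly take the smallest remaining element:
  Remaining [-19, -12, 48, 22, 14, 39] -> smallest is -19
  Remaining [-12, 48, 22, 14, 39] -> smallest is -12
  Remaining [48, 22, 14, 39] -> smallest is 14
  Remaining [48, 22, 39] -> smallest is 22
  Remaining [48, 39] -> smallest is 39
  Remaining [48] -> smallest is 48
Collecting the picks in order gives the sorted list.
Final answer: [-19, -12, 14, 22, 39, 48]


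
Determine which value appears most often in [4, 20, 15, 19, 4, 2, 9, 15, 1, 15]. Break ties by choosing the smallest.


Count the frequency of each value:
  1 appears 1 time(s)
  2 appears 1 time(s)
  4 appears 2 time(s)
  9 appears 1 time(s)
  15 appears 3 time(s)
  19 appears 1 time(s)
  20 appears 1 time(s)
Maximum frequency is 3.
Only 15 reaches that frequency, so it is the mode.
Final answer: 15


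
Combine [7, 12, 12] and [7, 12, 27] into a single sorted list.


List A: [7, 12, 12]
List B: [7, 12, 27]
Repeatedly compare the front elements and take the smaller:
  7 vs 7 -> take 7
  12 vs 7 -> take 7
  12 vs 12 -> take 12
  12 vs 12 -> take 12
  A is exhausted; append the rest of B: [12, 27]
Final answer: [7, 7, 12, 12, 12, 27]


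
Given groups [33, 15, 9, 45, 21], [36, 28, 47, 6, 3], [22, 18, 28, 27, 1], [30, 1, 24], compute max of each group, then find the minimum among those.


Find max of each group:
  Group 1: [33, 15, 9, 45, 21] -> max = 45
  Group 2: [36, 28, 47, 6, 3] -> max = 47
  Group 3: [22, 18, 28, 27, 1] -> max = 28
  Group 4: [30, 1, 24] -> max = 30
Maxes: [45, 47, 28, 30]
Minimum of maxes = 28
Final answer: 28


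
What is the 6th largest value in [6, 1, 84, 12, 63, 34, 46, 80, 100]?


Sort descending: [100, 84, 80, 63, 46, 34, 12, 6, 1]
The 6th element (1-indexed) is at index 5.
Value = 34
Final answer: 34


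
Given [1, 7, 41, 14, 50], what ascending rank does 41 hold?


Sort ascending: [1, 7, 14, 41, 50]
Find 41 in the sorted list.
41 is at position 4 (1-indexed).
Final answer: 4


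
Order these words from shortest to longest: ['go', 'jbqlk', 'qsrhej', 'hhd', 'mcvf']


Compute lengths:
  'go' has length 2
  'jbqlk' has length 5
  'qsrhej' has length 6
  'hhd' has length 3
  'mcvf' has length 4
Lengths in increasing order: 2 < 3 < 4 < 5 < 6
Listing the words in that order gives the answer.
Final answer: ['go', 'hhd', 'mcvf', 'jbqlk', 'qsrhej']


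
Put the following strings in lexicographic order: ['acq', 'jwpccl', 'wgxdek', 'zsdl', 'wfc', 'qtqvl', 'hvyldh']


Compare strings character by character (the first differing letter decides):
  'acq' < 'hvyldh' since 'a' < 'h' at position 1
  'hvyldh' < 'jwpccl' since 'h' < 'j' at position 1
  'jwpccl' < 'qtqvl' since 'j' < 'q' at position 1
  'qtqvl' < 'wfc' since 'q' < 'w' at position 1
  'wfc' < 'wgxdek' since 'f' < 'g' at position 2
  'wgxdek' < 'zsdl' since 'w' < 'z' at position 1
Chaining these comparisons gives the alphabetical order.
Final answer: ['acq', 'hvyldh', 'jwpccl', 'qtqvl', 'wfc', 'wgxdek', 'zsdl']


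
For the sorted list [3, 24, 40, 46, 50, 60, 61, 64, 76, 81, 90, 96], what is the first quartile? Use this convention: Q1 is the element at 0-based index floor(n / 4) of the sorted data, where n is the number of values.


The list has n = 12 elements.
Q1 index = floor(12 / 4) = floor(3) = 3
Counting from index 0 in the sorted data, the element at index 3 is 46.
Final answer: 46


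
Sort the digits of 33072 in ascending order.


The number 33072 has digits: 3, 3, 0, 7, 2
Sorted: 0, 2, 3, 3, 7
Joining the sorted digits gives the result.
Final answer: 02337


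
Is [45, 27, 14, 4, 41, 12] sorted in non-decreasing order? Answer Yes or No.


Check consecutive pairs:
  45 <= 27? False
  27 <= 14? False
  14 <= 4? False
  4 <= 41? True
  41 <= 12? False
4 consecutive pair(s) are out of order, so the list is not sorted.
Final answer: No


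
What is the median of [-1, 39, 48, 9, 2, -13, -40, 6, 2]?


First, sort the list: [-40, -13, -1, 2, 2, 6, 9, 39, 48]
The list has 9 elements (odd count).
The middle index is 4 (0-based), and the element there is 2.
Final answer: 2


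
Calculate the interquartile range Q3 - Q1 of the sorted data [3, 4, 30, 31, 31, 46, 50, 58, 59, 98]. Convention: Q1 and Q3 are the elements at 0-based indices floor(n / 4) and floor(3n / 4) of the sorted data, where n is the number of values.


The data has n = 10 elements.
Q1 index = floor(10 / 4) = floor(2.5) = 2; Q3 index = floor(3 * 10 / 4) = floor(7.5) = 7
Q1 = element at index 2 = 30
Q3 = element at index 7 = 58
IQR = 58 - 30 = 28
Final answer: 28


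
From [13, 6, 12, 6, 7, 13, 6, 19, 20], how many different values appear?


List all unique values:
Distinct values: [6, 7, 12, 13, 19, 20]
Count = 6
Final answer: 6


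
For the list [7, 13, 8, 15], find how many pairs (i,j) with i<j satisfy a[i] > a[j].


For each element, count the later elements that are smaller than it:
  7 (index 0): smaller elements after it = [] -> 0
  13 (index 1): smaller elements after it = [8] -> 1
  8 (index 2): smaller elements after it = [] -> 0
Total inversions = 0 + 1 + 0 = 1
Final answer: 1


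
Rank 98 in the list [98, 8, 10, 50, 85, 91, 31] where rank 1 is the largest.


Sort descending: [98, 91, 85, 50, 31, 10, 8]
Find 98 in the sorted list.
98 is at position 1.
Final answer: 1


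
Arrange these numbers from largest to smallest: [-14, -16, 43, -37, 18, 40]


Original list: [-14, -16, 43, -37, 18, 40]
Repeatedly take the largest remaining element:
  Remaining [-14, -16, 43, -37, 18, 40] -> largest is 43
  Remaining [-14, -16, -37, 18, 40] -> largest is 40
  Remaining [-14, -16, -37, 18] -> largest is 18
  Remaining [-14, -16, -37] -> largest is -14
  Remaining [-16, -37] -> largest is -16
  Remaining [-37] -> largest is -37
Collecting the picks in order gives the descending list.
Final answer: [43, 40, 18, -14, -16, -37]


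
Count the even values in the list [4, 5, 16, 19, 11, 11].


Check each element:
  4 is even
  5 is odd
  16 is even
  19 is odd
  11 is odd
  11 is odd
Evens: [4, 16]
Count of evens = 2
Final answer: 2


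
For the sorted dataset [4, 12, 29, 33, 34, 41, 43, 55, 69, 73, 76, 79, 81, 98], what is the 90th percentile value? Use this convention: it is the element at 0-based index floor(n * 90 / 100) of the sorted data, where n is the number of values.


The dataset has n = 14 elements.
Index = floor(14 * 90 / 100) = floor(1260 / 100) = floor(12.6) = 12
Counting from index 0 in the sorted data, the element at index 12 is 81.
Final answer: 81


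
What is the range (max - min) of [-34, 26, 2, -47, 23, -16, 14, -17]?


Maximum value: 26
Minimum value: -47
Range = 26 - (-47) = 73
Final answer: 73


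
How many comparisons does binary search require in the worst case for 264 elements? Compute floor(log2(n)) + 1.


Binary search halves the search space each step.
Maximum comparisons = floor(log2(264)) + 1
log2(264) = 8.0444
floor(log2(264)) = 8, so 8 + 1 = 9
Final answer: 9


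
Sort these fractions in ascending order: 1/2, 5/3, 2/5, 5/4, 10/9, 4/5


Convert to decimal for comparison:
  1/2 = 0.5
  5/3 = 1.6667
  2/5 = 0.4
  5/4 = 1.25
  10/9 = 1.1111
  4/5 = 0.8
Decimals in increasing order: 0.4 < 0.5 < 0.8 < 1.1111 < 1.25 < 1.6667
Writing each back as its fraction gives the sorted order.
Final answer: 2/5, 1/2, 4/5, 10/9, 5/4, 5/3


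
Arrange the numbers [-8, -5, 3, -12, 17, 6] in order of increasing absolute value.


Compute absolute values:
  |-8| = 8
  |-5| = 5
  |3| = 3
  |-12| = 12
  |17| = 17
  |6| = 6
Absolute values in increasing order: 3 < 5 < 6 < 8 < 12 < 17
Listing the original numbers in that order gives the answer.
Final answer: [3, -5, 6, -8, -12, 17]


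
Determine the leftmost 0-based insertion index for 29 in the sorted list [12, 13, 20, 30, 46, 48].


List is sorted: [12, 13, 20, 30, 46, 48]
We need the leftmost position where 29 can be inserted, i.e. the first index whose element is >= 29 (or the end of the list if none is).
Binary search with low=0, high=6 (0-based indices):
  low=0, high=6, mid=3: a[3]=30 >= 29, so high = 3
  low=0, high=3, mid=1: a[1]=13 < 29, so low = 2
  low=2, high=3, mid=2: a[2]=20 < 29, so low = 3
Now low = high = 3, so the insertion index is 3.
Final answer: 3


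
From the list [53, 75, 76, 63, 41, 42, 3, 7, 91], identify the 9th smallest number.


Sort ascending: [3, 7, 41, 42, 53, 63, 75, 76, 91]
The 9th element (1-indexed) is at index 8.
Value = 91
Final answer: 91


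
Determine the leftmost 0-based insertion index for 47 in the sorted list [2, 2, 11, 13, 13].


List is sorted: [2, 2, 11, 13, 13]
We need the leftmost position where 47 can be inserted, i.e. the first index whose element is >= 47 (or the end of the list if none is).
Binary search with low=0, high=5 (0-based indices):
  low=0, high=5, mid=2: a[2]=11 < 47, so low = 3
  low=3, high=5, mid=4: a[4]=13 < 47, so low = 5
Now low = high = 5, so the insertion index is 5.
Final answer: 5


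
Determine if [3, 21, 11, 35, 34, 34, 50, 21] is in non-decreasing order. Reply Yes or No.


Check consecutive pairs:
  3 <= 21? True
  21 <= 11? False
  11 <= 35? True
  35 <= 34? False
  34 <= 34? True
  34 <= 50? True
  50 <= 21? False
3 consecutive pair(s) are out of order, so the list is not sorted.
Final answer: No


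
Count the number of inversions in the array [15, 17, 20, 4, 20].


For each element, count the later elements that are smaller than it:
  15 (index 0): smaller elements after it = [4] -> 1
  17 (index 1): smaller elements after it = [4] -> 1
  20 (index 2): smaller elements after it = [4] -> 1
  4 (index 3): smaller elements after it = [] -> 0
Total inversions = 1 + 1 + 1 + 0 = 3
Final answer: 3


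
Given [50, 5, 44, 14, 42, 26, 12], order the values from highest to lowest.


Original list: [50, 5, 44, 14, 42, 26, 12]
Repeatedly take the largest remaining element:
  Remaining [50, 5, 44, 14, 42, 26, 12] -> largest is 50
  Remaining [5, 44, 14, 42, 26, 12] -> largest is 44
  Remaining [5, 14, 42, 26, 12] -> largest is 42
  Remaining [5, 14, 26, 12] -> largest is 26
  Remaining [5, 14, 12] -> largest is 14
  Remaining [5, 12] -> largest is 12
  Remaining [5] -> largest is 5
Collecting the picks in order gives the descending list.
Final answer: [50, 44, 42, 26, 14, 12, 5]


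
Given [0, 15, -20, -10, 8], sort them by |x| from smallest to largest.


Compute absolute values:
  |0| = 0
  |15| = 15
  |-20| = 20
  |-10| = 10
  |8| = 8
Absolute values in increasing order: 0 < 8 < 10 < 15 < 20
Listing the original numbers in that order gives the answer.
Final answer: [0, 8, -10, 15, -20]


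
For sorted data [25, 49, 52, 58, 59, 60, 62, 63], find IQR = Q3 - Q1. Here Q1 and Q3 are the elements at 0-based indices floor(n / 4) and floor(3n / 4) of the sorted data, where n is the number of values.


The data has n = 8 elements.
Q1 index = floor(8 / 4) = floor(2) = 2; Q3 index = floor(3 * 8 / 4) = floor(6) = 6
Q1 = element at index 2 = 52
Q3 = element at index 6 = 62
IQR = 62 - 52 = 10
Final answer: 10


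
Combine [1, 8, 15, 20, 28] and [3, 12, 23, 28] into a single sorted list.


List A: [1, 8, 15, 20, 28]
List B: [3, 12, 23, 28]
Repeatedly compare the front elements and take the smaller:
  1 vs 3 -> take 1
  8 vs 3 -> take 3
  8 vs 12 -> take 8
  15 vs 12 -> take 12
  15 vs 23 -> take 15
  20 vs 23 -> take 20
  28 vs 23 -> take 23
  28 vs 28 -> take 28
  A is exhausted; append the rest of B: [28]
Final answer: [1, 3, 8, 12, 15, 20, 23, 28, 28]


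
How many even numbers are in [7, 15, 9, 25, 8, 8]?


Check each element:
  7 is odd
  15 is odd
  9 is odd
  25 is odd
  8 is even
  8 is even
Evens: [8, 8]
Count of evens = 2
Final answer: 2


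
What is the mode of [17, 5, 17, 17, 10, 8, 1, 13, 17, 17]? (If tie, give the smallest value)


Count the frequency of each value:
  1 appears 1 time(s)
  5 appears 1 time(s)
  8 appears 1 time(s)
  10 appears 1 time(s)
  13 appears 1 time(s)
  17 appears 5 time(s)
Maximum frequency is 5.
Only 17 reaches that frequency, so it is the mode.
Final answer: 17


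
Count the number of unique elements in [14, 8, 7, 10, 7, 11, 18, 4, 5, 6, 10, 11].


List all unique values:
Distinct values: [4, 5, 6, 7, 8, 10, 11, 14, 18]
Count = 9
Final answer: 9


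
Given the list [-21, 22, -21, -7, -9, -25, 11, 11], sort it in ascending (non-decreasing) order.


Original list: [-21, 22, -21, -7, -9, -25, 11, 11]
Repeatedly take the smallest remaining element:
  Remaining [-21, 22, -21, -7, -9, -25, 11, 11] -> smallest is -25
  Remaining [-21, 22, -21, -7, -9, 11, 11] -> smallest is -21
  Remaining [22, -21, -7, -9, 11, 11] -> smallest is -21
  Remaining [22, -7, -9, 11, 11] -> smallest is -9
  Remaining [22, -7, 11, 11] -> smallest is -7
  Remaining [22, 11, 11] -> smallest is 11
  Remaining [22, 11] -> smallest is 11
  Remaining [22] -> smallest is 22
Collecting the picks in order gives the sorted list.
Final answer: [-25, -21, -21, -9, -7, 11, 11, 22]


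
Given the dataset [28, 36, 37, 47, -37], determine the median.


First, sort the list: [-37, 28, 36, 37, 47]
The list has 5 elements (odd count).
The middle index is 2 (0-based), and the element there is 36.
Final answer: 36


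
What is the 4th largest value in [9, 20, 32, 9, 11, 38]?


Sort descending: [38, 32, 20, 11, 9, 9]
The 4th element (1-indexed) is at index 3.
Value = 11
Final answer: 11


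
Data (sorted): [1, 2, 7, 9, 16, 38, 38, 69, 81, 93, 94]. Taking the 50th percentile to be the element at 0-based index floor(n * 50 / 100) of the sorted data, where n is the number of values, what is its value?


The dataset has n = 11 elements.
Index = floor(11 * 50 / 100) = floor(550 / 100) = floor(5.5) = 5
Counting from index 0 in the sorted data, the element at index 5 is 38.
Final answer: 38


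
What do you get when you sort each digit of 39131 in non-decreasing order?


The number 39131 has digits: 3, 9, 1, 3, 1
Sorted: 1, 1, 3, 3, 9
Joining the sorted digits gives the result.
Final answer: 11339


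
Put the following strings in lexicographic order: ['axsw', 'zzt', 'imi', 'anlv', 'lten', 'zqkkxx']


Compare strings character by character (the first differing letter decides):
  'anlv' < 'axsw' since 'n' < 'x' at position 2
  'axsw' < 'imi' since 'a' < 'i' at position 1
  'imi' < 'lten' since 'i' < 'l' at position 1
  'lten' < 'zqkkxx' since 'l' < 'z' at position 1
  'zqkkxx' < 'zzt' since 'q' < 'z' at position 2
Chaining these comparisons gives the alphabetical order.
Final answer: ['anlv', 'axsw', 'imi', 'lten', 'zqkkxx', 'zzt']


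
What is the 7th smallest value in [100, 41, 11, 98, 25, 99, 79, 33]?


Sort ascending: [11, 25, 33, 41, 79, 98, 99, 100]
The 7th element (1-indexed) is at index 6.
Value = 99
Final answer: 99


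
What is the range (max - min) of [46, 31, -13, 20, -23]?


Maximum value: 46
Minimum value: -23
Range = 46 - (-23) = 69
Final answer: 69


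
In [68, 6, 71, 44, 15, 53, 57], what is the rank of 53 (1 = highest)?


Sort descending: [71, 68, 57, 53, 44, 15, 6]
Find 53 in the sorted list.
53 is at position 4.
Final answer: 4


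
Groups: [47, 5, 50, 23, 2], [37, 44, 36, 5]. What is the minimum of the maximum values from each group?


Find max of each group:
  Group 1: [47, 5, 50, 23, 2] -> max = 50
  Group 2: [37, 44, 36, 5] -> max = 44
Maxes: [50, 44]
Minimum of maxes = 44
Final answer: 44


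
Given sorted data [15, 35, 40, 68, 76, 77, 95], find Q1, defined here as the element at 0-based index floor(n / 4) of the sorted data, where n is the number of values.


The list has n = 7 elements.
Q1 index = floor(7 / 4) = floor(1.75) = 1
Counting from index 0 in the sorted data, the element at index 1 is 35.
Final answer: 35


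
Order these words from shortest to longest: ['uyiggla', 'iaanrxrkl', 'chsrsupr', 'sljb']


Compute lengths:
  'uyiggla' has length 7
  'iaanrxrkl' has length 9
  'chsrsupr' has length 8
  'sljb' has length 4
Lengths in increasing order: 4 < 7 < 8 < 9
Listing the words in that order gives the answer.
Final answer: ['sljb', 'uyiggla', 'chsrsupr', 'iaanrxrkl']


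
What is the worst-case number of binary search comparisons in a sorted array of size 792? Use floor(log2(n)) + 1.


Binary search halves the search space each step.
Maximum comparisons = floor(log2(792)) + 1
log2(792) = 9.6294
floor(log2(792)) = 9, so 9 + 1 = 10
Final answer: 10


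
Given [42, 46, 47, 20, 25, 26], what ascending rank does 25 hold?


Sort ascending: [20, 25, 26, 42, 46, 47]
Find 25 in the sorted list.
25 is at position 2 (1-indexed).
Final answer: 2


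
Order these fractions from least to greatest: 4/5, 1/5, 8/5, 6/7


Convert to decimal for comparison:
  4/5 = 0.8
  1/5 = 0.2
  8/5 = 1.6
  6/7 = 0.8571
Decimals in increasing order: 0.2 < 0.8 < 0.8571 < 1.6
Writing each back as its fraction gives the sorted order.
Final answer: 1/5, 4/5, 6/7, 8/5


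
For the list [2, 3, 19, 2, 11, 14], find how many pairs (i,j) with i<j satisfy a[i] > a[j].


For each element, count the later elements that are smaller than it:
  2 (index 0): smaller elements after it = [] -> 0
  3 (index 1): smaller elements after it = [2] -> 1
  19 (index 2): smaller elements after it = [2, 11, 14] -> 3
  2 (index 3): smaller elements after it = [] -> 0
  11 (index 4): smaller elements after it = [] -> 0
Total inversions = 0 + 1 + 3 + 0 + 0 = 4
Final answer: 4


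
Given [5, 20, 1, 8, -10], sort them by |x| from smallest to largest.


Compute absolute values:
  |5| = 5
  |20| = 20
  |1| = 1
  |8| = 8
  |-10| = 10
Absolute values in increasing order: 1 < 5 < 8 < 10 < 20
Listing the original numbers in that order gives the answer.
Final answer: [1, 5, 8, -10, 20]


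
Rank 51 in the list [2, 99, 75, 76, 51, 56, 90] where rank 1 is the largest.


Sort descending: [99, 90, 76, 75, 56, 51, 2]
Find 51 in the sorted list.
51 is at position 6.
Final answer: 6


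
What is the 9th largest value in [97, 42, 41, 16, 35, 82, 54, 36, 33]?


Sort descending: [97, 82, 54, 42, 41, 36, 35, 33, 16]
The 9th element (1-indexed) is at index 8.
Value = 16
Final answer: 16


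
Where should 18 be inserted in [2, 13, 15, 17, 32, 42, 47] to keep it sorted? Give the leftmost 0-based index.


List is sorted: [2, 13, 15, 17, 32, 42, 47]
We need the leftmost position where 18 can be inserted, i.e. the first index whose element is >= 18 (or the end of the list if none is).
Binary search with low=0, high=7 (0-based indices):
  low=0, high=7, mid=3: a[3]=17 < 18, so low = 4
  low=4, high=7, mid=5: a[5]=42 >= 18, so high = 5
  low=4, high=5, mid=4: a[4]=32 >= 18, so high = 4
Now low = high = 4, so the insertion index is 4.
Final answer: 4


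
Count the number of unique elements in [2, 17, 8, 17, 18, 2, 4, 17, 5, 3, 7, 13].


List all unique values:
Distinct values: [2, 3, 4, 5, 7, 8, 13, 17, 18]
Count = 9
Final answer: 9


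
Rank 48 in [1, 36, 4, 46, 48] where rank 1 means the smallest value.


Sort ascending: [1, 4, 36, 46, 48]
Find 48 in the sorted list.
48 is at position 5 (1-indexed).
Final answer: 5


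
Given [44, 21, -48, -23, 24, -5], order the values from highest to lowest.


Original list: [44, 21, -48, -23, 24, -5]
Repeatedly take the largest remaining element:
  Remaining [44, 21, -48, -23, 24, -5] -> largest is 44
  Remaining [21, -48, -23, 24, -5] -> largest is 24
  Remaining [21, -48, -23, -5] -> largest is 21
  Remaining [-48, -23, -5] -> largest is -5
  Remaining [-48, -23] -> largest is -23
  Remaining [-48] -> largest is -48
Collecting the picks in order gives the descending list.
Final answer: [44, 24, 21, -5, -23, -48]


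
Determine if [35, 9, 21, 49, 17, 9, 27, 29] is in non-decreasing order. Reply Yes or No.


Check consecutive pairs:
  35 <= 9? False
  9 <= 21? True
  21 <= 49? True
  49 <= 17? False
  17 <= 9? False
  9 <= 27? True
  27 <= 29? True
3 consecutive pair(s) are out of order, so the list is not sorted.
Final answer: No


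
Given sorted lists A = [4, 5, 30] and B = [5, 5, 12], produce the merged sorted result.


List A: [4, 5, 30]
List B: [5, 5, 12]
Repeatedly compare the front elements and take the smaller:
  4 vs 5 -> take 4
  5 vs 5 -> take 5
  30 vs 5 -> take 5
  30 vs 5 -> take 5
  30 vs 12 -> take 12
  B is exhausted; append the rest of A: [30]
Final answer: [4, 5, 5, 5, 12, 30]


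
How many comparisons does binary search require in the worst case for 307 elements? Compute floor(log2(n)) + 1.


Binary search halves the search space each step.
Maximum comparisons = floor(log2(307)) + 1
log2(307) = 8.2621
floor(log2(307)) = 8, so 8 + 1 = 9
Final answer: 9


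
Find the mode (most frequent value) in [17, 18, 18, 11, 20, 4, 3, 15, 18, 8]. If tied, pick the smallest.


Count the frequency of each value:
  3 appears 1 time(s)
  4 appears 1 time(s)
  8 appears 1 time(s)
  11 appears 1 time(s)
  15 appears 1 time(s)
  17 appears 1 time(s)
  18 appears 3 time(s)
  20 appears 1 time(s)
Maximum frequency is 3.
Only 18 reaches that frequency, so it is the mode.
Final answer: 18


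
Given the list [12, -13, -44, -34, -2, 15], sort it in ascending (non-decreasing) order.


Original list: [12, -13, -44, -34, -2, 15]
Repeatedly take the smallest remaining element:
  Remaining [12, -13, -44, -34, -2, 15] -> smallest is -44
  Remaining [12, -13, -34, -2, 15] -> smallest is -34
  Remaining [12, -13, -2, 15] -> smallest is -13
  Remaining [12, -2, 15] -> smallest is -2
  Remaining [12, 15] -> smallest is 12
  Remaining [15] -> smallest is 15
Collecting the picks in order gives the sorted list.
Final answer: [-44, -34, -13, -2, 12, 15]


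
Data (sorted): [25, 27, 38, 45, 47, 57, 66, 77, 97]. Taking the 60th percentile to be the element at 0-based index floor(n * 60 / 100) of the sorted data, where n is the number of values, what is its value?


The dataset has n = 9 elements.
Index = floor(9 * 60 / 100) = floor(540 / 100) = floor(5.4) = 5
Counting from index 0 in the sorted data, the element at index 5 is 57.
Final answer: 57


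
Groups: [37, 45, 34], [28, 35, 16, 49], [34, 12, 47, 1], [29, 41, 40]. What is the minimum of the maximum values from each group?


Find max of each group:
  Group 1: [37, 45, 34] -> max = 45
  Group 2: [28, 35, 16, 49] -> max = 49
  Group 3: [34, 12, 47, 1] -> max = 47
  Group 4: [29, 41, 40] -> max = 41
Maxes: [45, 49, 47, 41]
Minimum of maxes = 41
Final answer: 41


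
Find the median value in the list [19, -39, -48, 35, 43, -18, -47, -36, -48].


First, sort the list: [-48, -48, -47, -39, -36, -18, 19, 35, 43]
The list has 9 elements (odd count).
The middle index is 4 (0-based), and the element there is -36.
Final answer: -36


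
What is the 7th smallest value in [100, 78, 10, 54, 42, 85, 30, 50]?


Sort ascending: [10, 30, 42, 50, 54, 78, 85, 100]
The 7th element (1-indexed) is at index 6.
Value = 85
Final answer: 85


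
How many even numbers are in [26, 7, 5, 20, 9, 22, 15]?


Check each element:
  26 is even
  7 is odd
  5 is odd
  20 is even
  9 is odd
  22 is even
  15 is odd
Evens: [26, 20, 22]
Count of evens = 3
Final answer: 3


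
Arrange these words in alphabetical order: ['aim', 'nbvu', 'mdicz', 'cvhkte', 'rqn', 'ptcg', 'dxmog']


Compare strings character by character (the first differing letter decides):
  'aim' < 'cvhkte' since 'a' < 'c' at position 1
  'cvhkte' < 'dxmog' since 'c' < 'd' at position 1
  'dxmog' < 'mdicz' since 'd' < 'm' at position 1
  'mdicz' < 'nbvu' since 'm' < 'n' at position 1
  'nbvu' < 'ptcg' since 'n' < 'p' at position 1
  'ptcg' < 'rqn' since 'p' < 'r' at position 1
Chaining these comparisons gives the alphabetical order.
Final answer: ['aim', 'cvhkte', 'dxmog', 'mdicz', 'nbvu', 'ptcg', 'rqn']


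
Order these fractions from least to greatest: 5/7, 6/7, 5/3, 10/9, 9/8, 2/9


Convert to decimal for comparison:
  5/7 = 0.7143
  6/7 = 0.8571
  5/3 = 1.6667
  10/9 = 1.1111
  9/8 = 1.125
  2/9 = 0.2222
Decimals in increasing order: 0.2222 < 0.7143 < 0.8571 < 1.1111 < 1.125 < 1.6667
Writing each back as its fraction gives the sorted order.
Final answer: 2/9, 5/7, 6/7, 10/9, 9/8, 5/3


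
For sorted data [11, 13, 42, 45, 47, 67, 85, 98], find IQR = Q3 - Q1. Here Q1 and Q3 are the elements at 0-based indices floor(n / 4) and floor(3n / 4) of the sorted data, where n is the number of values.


The data has n = 8 elements.
Q1 index = floor(8 / 4) = floor(2) = 2; Q3 index = floor(3 * 8 / 4) = floor(6) = 6
Q1 = element at index 2 = 42
Q3 = element at index 6 = 85
IQR = 85 - 42 = 43
Final answer: 43


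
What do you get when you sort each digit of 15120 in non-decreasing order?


The number 15120 has digits: 1, 5, 1, 2, 0
Sorted: 0, 1, 1, 2, 5
Joining the sorted digits gives the result.
Final answer: 01125


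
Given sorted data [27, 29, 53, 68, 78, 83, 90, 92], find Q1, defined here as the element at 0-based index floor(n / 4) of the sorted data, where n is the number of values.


The list has n = 8 elements.
Q1 index = floor(8 / 4) = floor(2) = 2
Counting from index 0 in the sorted data, the element at index 2 is 53.
Final answer: 53


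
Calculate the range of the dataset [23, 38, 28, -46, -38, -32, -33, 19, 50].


Maximum value: 50
Minimum value: -46
Range = 50 - (-46) = 96
Final answer: 96


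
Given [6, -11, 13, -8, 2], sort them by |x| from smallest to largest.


Compute absolute values:
  |6| = 6
  |-11| = 11
  |13| = 13
  |-8| = 8
  |2| = 2
Absolute values in increasing order: 2 < 6 < 8 < 11 < 13
Listing the original numbers in that order gives the answer.
Final answer: [2, 6, -8, -11, 13]


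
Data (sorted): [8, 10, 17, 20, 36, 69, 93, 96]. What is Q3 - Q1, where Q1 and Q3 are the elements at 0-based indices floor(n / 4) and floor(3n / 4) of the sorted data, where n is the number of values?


The data has n = 8 elements.
Q1 index = floor(8 / 4) = floor(2) = 2; Q3 index = floor(3 * 8 / 4) = floor(6) = 6
Q1 = element at index 2 = 17
Q3 = element at index 6 = 93
IQR = 93 - 17 = 76
Final answer: 76


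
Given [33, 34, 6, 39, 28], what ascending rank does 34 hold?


Sort ascending: [6, 28, 33, 34, 39]
Find 34 in the sorted list.
34 is at position 4 (1-indexed).
Final answer: 4


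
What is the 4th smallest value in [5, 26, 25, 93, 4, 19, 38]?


Sort ascending: [4, 5, 19, 25, 26, 38, 93]
The 4th element (1-indexed) is at index 3.
Value = 25
Final answer: 25


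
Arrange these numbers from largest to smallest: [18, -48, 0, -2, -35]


Original list: [18, -48, 0, -2, -35]
Repeatedly take the largest remaining element:
  Remaining [18, -48, 0, -2, -35] -> largest is 18
  Remaining [-48, 0, -2, -35] -> largest is 0
  Remaining [-48, -2, -35] -> largest is -2
  Remaining [-48, -35] -> largest is -35
  Remaining [-48] -> largest is -48
Collecting the picks in order gives the descending list.
Final answer: [18, 0, -2, -35, -48]


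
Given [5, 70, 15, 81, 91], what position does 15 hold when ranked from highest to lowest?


Sort descending: [91, 81, 70, 15, 5]
Find 15 in the sorted list.
15 is at position 4.
Final answer: 4


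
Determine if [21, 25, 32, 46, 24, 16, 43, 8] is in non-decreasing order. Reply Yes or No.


Check consecutive pairs:
  21 <= 25? True
  25 <= 32? True
  32 <= 46? True
  46 <= 24? False
  24 <= 16? False
  16 <= 43? True
  43 <= 8? False
3 consecutive pair(s) are out of order, so the list is not sorted.
Final answer: No


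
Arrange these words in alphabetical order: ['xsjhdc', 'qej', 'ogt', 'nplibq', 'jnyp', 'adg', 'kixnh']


Compare strings character by character (the first differing letter decides):
  'adg' < 'jnyp' since 'a' < 'j' at position 1
  'jnyp' < 'kixnh' since 'j' < 'k' at position 1
  'kixnh' < 'nplibq' since 'k' < 'n' at position 1
  'nplibq' < 'ogt' since 'n' < 'o' at position 1
  'ogt' < 'qej' since 'o' < 'q' at position 1
  'qej' < 'xsjhdc' since 'q' < 'x' at position 1
Chaining these comparisons gives the alphabetical order.
Final answer: ['adg', 'jnyp', 'kixnh', 'nplibq', 'ogt', 'qej', 'xsjhdc']


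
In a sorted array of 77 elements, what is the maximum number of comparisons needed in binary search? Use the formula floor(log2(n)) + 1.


Binary search halves the search space each step.
Maximum comparisons = floor(log2(77)) + 1
log2(77) = 6.2668
floor(log2(77)) = 6, so 6 + 1 = 7
Final answer: 7
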